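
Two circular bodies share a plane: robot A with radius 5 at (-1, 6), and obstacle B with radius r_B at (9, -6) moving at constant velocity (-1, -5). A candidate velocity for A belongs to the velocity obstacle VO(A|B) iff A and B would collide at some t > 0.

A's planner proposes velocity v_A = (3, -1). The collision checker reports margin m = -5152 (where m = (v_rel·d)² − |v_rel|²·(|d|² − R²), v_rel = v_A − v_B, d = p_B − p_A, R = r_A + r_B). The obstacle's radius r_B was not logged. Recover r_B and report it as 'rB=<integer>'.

m = -5152
d = (10, -12);  v_rel = (4, 4),  |v_rel|² = 32
v_rel×d = (4)·(-12) − (4)·(10) = -88
since m = R²·32 − (-88)²:  R² = (7744 + -5152) / 32 = 81
R = √81 = 9  ⇒  r_B = 9 − 5 = 4

rB=4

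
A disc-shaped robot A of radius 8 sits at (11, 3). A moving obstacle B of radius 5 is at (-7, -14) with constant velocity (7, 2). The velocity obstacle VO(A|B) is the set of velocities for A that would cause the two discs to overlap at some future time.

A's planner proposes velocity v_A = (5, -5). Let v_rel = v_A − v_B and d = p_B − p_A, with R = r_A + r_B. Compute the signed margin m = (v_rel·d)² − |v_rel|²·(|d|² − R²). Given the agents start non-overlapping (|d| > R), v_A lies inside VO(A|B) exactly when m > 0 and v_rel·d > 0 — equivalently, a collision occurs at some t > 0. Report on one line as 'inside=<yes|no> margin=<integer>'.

d = (-18, -17),  |d|² = 613;  R = 8+5 = 13,  c = 613−13² = 444
v_rel = (-2, -7),  |v_rel|² = 53;  v_rel·d = (-2)·(-18) + (-7)·(-17) = 155
53·t² − 310·t + 444 = 0  ⇒  m = 155² − 53·444 = 493
m = 493 > 0,  v_rel·d = 155 > 0  ⇒  inside

inside=yes margin=493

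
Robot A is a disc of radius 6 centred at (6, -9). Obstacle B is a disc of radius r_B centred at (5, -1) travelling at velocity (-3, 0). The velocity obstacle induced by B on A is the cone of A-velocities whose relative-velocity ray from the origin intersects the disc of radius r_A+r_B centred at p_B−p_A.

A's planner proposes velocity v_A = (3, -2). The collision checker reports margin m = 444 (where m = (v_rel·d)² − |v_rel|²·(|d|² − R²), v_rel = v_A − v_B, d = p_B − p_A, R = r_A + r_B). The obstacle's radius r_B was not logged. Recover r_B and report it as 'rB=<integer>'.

m = 444
d = (-1, 8);  v_rel = (6, -2),  |v_rel|² = 40
v_rel×d = (6)·(8) − (-2)·(-1) = 46
since m = R²·40 − 46²:  R² = (2116 + 444) / 40 = 64
R = √64 = 8  ⇒  r_B = 8 − 6 = 2

rB=2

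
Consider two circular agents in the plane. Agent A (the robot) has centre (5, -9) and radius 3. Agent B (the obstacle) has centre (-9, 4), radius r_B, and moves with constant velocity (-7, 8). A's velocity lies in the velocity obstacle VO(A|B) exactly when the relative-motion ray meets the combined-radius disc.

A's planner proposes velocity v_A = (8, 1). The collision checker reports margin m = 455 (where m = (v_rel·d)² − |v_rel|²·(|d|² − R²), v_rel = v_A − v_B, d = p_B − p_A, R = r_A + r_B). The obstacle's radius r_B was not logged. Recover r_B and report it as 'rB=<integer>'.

m = 455
d = (-14, 13);  v_rel = (15, -7),  |v_rel|² = 274
v_rel×d = (15)·(13) − (-7)·(-14) = 97
since m = R²·274 − 97²:  R² = (9409 + 455) / 274 = 36
R = √36 = 6  ⇒  r_B = 6 − 3 = 3

rB=3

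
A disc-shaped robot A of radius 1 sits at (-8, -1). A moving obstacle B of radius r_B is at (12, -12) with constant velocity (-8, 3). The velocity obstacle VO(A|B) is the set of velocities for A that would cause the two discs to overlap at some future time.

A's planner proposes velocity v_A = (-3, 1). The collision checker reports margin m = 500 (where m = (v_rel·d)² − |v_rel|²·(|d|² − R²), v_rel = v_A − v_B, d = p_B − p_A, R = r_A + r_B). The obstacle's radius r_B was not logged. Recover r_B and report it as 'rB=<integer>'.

m = 500
d = (20, -11);  v_rel = (5, -2),  |v_rel|² = 29
v_rel×d = (5)·(-11) − (-2)·(20) = -15
since m = R²·29 − (-15)²:  R² = (225 + 500) / 29 = 25
R = √25 = 5  ⇒  r_B = 5 − 1 = 4

rB=4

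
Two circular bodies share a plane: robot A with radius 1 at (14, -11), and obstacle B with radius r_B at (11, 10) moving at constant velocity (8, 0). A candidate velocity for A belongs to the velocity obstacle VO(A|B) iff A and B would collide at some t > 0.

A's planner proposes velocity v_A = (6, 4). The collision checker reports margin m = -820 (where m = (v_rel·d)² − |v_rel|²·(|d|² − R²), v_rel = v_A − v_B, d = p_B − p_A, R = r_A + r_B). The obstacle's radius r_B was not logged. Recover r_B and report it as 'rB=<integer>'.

m = -820
d = (-3, 21);  v_rel = (-2, 4),  |v_rel|² = 20
v_rel×d = (-2)·(21) − (4)·(-3) = -30
since m = R²·20 − (-30)²:  R² = (900 + -820) / 20 = 4
R = √4 = 2  ⇒  r_B = 2 − 1 = 1

rB=1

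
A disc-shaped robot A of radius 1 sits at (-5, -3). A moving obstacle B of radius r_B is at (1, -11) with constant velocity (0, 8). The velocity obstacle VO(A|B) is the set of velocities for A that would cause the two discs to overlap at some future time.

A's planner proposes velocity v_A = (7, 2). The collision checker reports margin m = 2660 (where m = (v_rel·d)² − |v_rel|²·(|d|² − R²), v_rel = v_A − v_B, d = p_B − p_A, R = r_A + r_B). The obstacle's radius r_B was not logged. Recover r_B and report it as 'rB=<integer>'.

m = 2660
d = (6, -8);  v_rel = (7, -6),  |v_rel|² = 85
v_rel×d = (7)·(-8) − (-6)·(6) = -20
since m = R²·85 − (-20)²:  R² = (400 + 2660) / 85 = 36
R = √36 = 6  ⇒  r_B = 6 − 1 = 5

rB=5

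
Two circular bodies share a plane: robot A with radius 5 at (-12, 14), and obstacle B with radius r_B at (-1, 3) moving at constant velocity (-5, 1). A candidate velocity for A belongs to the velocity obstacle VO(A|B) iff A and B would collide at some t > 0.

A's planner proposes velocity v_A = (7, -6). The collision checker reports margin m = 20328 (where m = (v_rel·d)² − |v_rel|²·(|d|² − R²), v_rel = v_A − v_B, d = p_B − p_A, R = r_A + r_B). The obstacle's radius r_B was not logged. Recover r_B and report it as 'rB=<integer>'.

m = 20328
d = (11, -11);  v_rel = (12, -7),  |v_rel|² = 193
v_rel×d = (12)·(-11) − (-7)·(11) = -55
since m = R²·193 − (-55)²:  R² = (3025 + 20328) / 193 = 121
R = √121 = 11  ⇒  r_B = 11 − 5 = 6

rB=6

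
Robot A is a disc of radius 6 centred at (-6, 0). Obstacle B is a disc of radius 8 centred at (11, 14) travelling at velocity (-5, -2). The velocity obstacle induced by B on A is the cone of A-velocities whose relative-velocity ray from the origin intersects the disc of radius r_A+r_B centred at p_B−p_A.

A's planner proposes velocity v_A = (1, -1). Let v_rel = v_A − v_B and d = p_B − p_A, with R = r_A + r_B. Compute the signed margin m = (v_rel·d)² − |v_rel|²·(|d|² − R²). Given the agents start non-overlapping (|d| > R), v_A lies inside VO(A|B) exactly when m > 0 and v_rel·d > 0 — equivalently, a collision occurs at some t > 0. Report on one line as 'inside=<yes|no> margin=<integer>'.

d = (17, 14),  |d|² = 485;  R = 6+8 = 14,  c = 485−14² = 289
v_rel = (6, 1),  |v_rel|² = 37;  v_rel·d = (6)·(17) + (1)·(14) = 116
37·t² − 232·t + 289 = 0  ⇒  m = 116² − 37·289 = 2763
m = 2763 > 0,  v_rel·d = 116 > 0  ⇒  inside

inside=yes margin=2763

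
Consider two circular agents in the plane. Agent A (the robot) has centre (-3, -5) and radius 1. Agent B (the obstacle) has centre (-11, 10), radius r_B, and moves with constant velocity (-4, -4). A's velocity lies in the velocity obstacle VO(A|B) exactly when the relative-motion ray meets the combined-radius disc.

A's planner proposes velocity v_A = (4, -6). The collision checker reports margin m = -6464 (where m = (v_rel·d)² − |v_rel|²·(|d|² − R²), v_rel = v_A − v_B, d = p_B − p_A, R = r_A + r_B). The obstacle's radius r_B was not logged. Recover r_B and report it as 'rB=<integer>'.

m = -6464
d = (-8, 15);  v_rel = (8, -2),  |v_rel|² = 68
v_rel×d = (8)·(15) − (-2)·(-8) = 104
since m = R²·68 − 104²:  R² = (10816 + -6464) / 68 = 64
R = √64 = 8  ⇒  r_B = 8 − 1 = 7

rB=7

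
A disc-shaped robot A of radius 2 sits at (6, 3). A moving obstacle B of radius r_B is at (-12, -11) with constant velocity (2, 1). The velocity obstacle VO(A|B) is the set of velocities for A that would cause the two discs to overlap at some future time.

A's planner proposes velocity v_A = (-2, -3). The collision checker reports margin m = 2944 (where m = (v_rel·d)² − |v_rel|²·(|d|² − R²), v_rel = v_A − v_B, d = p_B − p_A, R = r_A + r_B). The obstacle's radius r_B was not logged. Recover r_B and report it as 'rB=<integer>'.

m = 2944
d = (-18, -14);  v_rel = (-4, -4),  |v_rel|² = 32
v_rel×d = (-4)·(-14) − (-4)·(-18) = -16
since m = R²·32 − (-16)²:  R² = (256 + 2944) / 32 = 100
R = √100 = 10  ⇒  r_B = 10 − 2 = 8

rB=8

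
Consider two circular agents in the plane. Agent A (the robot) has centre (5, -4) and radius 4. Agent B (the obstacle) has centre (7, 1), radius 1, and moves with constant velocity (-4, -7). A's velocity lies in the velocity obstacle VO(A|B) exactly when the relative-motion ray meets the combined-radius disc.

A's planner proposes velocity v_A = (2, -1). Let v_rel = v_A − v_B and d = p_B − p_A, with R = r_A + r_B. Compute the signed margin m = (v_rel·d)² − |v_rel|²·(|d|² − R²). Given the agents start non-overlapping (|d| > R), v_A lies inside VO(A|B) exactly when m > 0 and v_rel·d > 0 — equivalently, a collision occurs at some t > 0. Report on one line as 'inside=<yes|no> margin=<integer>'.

d = (2, 5),  |d|² = 29;  R = 4+1 = 5,  c = 29−5² = 4
v_rel = (6, 6),  |v_rel|² = 72;  v_rel·d = (6)·(2) + (6)·(5) = 42
72·t² − 84·t + 4 = 0  ⇒  m = 42² − 72·4 = 1476
m = 1476 > 0,  v_rel·d = 42 > 0  ⇒  inside

inside=yes margin=1476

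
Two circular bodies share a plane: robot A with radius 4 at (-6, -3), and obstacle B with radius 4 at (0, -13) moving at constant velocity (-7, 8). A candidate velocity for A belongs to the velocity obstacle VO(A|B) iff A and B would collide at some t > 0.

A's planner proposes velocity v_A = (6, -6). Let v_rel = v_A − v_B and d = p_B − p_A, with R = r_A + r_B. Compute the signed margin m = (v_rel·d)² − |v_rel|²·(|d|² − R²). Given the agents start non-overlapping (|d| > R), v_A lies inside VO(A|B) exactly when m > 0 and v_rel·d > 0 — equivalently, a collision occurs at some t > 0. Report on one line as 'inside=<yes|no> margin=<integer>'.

d = (6, -10),  |d|² = 136;  R = 4+4 = 8,  c = 136−8² = 72
v_rel = (13, -14),  |v_rel|² = 365;  v_rel·d = (13)·(6) + (-14)·(-10) = 218
365·t² − 436·t + 72 = 0  ⇒  m = 218² − 365·72 = 21244
m = 21244 > 0,  v_rel·d = 218 > 0  ⇒  inside

inside=yes margin=21244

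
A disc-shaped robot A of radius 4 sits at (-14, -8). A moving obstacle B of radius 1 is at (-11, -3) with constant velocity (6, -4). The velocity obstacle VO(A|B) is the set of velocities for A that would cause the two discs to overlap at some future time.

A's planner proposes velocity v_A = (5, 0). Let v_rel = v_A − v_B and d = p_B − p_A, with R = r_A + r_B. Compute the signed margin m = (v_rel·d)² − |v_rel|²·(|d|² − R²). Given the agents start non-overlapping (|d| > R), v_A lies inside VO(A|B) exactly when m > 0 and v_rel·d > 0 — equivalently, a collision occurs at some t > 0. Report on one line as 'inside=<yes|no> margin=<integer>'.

d = (3, 5),  |d|² = 34;  R = 4+1 = 5,  c = 34−5² = 9
v_rel = (-1, 4),  |v_rel|² = 17;  v_rel·d = (-1)·(3) + (4)·(5) = 17
17·t² − 34·t + 9 = 0  ⇒  m = 17² − 17·9 = 136
m = 136 > 0,  v_rel·d = 17 > 0  ⇒  inside

inside=yes margin=136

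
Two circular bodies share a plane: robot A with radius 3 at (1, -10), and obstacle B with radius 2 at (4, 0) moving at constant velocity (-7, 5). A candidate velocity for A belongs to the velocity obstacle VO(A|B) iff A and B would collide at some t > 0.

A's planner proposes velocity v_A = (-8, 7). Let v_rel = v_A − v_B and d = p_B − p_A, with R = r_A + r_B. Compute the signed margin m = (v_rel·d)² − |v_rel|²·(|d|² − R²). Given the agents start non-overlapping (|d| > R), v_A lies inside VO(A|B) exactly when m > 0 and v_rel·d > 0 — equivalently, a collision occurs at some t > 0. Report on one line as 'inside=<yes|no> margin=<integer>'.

d = (3, 10),  |d|² = 109;  R = 3+2 = 5,  c = 109−5² = 84
v_rel = (-1, 2),  |v_rel|² = 5;  v_rel·d = (-1)·(3) + (2)·(10) = 17
5·t² − 34·t + 84 = 0  ⇒  m = 17² − 5·84 = -131
m = -131 < 0,  v_rel·d = 17 > 0  ⇒  outside

inside=no margin=-131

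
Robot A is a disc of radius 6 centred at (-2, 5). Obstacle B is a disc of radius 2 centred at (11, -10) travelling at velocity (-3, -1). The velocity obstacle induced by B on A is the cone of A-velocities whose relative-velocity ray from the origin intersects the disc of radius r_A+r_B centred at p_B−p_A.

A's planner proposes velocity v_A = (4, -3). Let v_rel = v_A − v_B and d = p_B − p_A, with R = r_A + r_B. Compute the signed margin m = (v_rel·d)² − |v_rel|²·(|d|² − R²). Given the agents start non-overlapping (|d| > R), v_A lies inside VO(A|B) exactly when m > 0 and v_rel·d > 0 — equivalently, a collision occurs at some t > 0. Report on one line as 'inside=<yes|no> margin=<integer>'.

d = (13, -15),  |d|² = 394;  R = 6+2 = 8,  c = 394−8² = 330
v_rel = (7, -2),  |v_rel|² = 53;  v_rel·d = (7)·(13) + (-2)·(-15) = 121
53·t² − 242·t + 330 = 0  ⇒  m = 121² − 53·330 = -2849
m = -2849 < 0,  v_rel·d = 121 > 0  ⇒  outside

inside=no margin=-2849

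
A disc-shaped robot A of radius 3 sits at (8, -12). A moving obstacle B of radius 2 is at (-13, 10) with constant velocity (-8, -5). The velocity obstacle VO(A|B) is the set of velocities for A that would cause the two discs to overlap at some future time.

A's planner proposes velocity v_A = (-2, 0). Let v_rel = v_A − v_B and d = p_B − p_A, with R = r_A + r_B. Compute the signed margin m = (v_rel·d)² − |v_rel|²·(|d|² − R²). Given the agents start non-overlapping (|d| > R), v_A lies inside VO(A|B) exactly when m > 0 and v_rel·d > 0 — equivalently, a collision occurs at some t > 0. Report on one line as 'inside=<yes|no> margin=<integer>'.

d = (-21, 22),  |d|² = 925;  R = 3+2 = 5,  c = 925−5² = 900
v_rel = (6, 5),  |v_rel|² = 61;  v_rel·d = (6)·(-21) + (5)·(22) = -16
61·t² + 32·t + 900 = 0  ⇒  m = (-16)² − 61·900 = -54644
m = -54644 < 0,  v_rel·d = -16 < 0  ⇒  outside

inside=no margin=-54644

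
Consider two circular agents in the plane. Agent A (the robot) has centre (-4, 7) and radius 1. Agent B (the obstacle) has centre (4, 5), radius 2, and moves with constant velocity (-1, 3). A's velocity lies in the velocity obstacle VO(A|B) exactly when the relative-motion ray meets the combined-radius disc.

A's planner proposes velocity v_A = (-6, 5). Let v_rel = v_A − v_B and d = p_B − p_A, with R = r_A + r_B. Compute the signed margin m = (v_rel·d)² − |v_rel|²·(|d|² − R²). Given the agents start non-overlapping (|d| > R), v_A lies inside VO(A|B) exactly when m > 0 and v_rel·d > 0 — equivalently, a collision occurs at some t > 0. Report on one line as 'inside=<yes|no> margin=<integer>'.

d = (8, -2),  |d|² = 68;  R = 1+2 = 3,  c = 68−3² = 59
v_rel = (-5, 2),  |v_rel|² = 29;  v_rel·d = (-5)·(8) + (2)·(-2) = -44
29·t² + 88·t + 59 = 0  ⇒  m = (-44)² − 29·59 = 225
m = 225 > 0,  v_rel·d = -44 < 0  ⇒  outside

inside=no margin=225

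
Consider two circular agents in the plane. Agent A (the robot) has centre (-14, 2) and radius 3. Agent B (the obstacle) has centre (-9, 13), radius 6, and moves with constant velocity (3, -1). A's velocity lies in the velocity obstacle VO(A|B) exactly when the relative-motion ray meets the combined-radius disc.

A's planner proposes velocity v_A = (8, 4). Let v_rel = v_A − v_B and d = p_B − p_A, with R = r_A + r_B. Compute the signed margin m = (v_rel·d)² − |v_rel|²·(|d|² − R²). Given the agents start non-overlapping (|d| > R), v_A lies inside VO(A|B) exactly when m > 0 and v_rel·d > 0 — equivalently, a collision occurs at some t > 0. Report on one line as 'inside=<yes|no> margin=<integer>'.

d = (5, 11),  |d|² = 146;  R = 3+6 = 9,  c = 146−9² = 65
v_rel = (5, 5),  |v_rel|² = 50;  v_rel·d = (5)·(5) + (5)·(11) = 80
50·t² − 160·t + 65 = 0  ⇒  m = 80² − 50·65 = 3150
m = 3150 > 0,  v_rel·d = 80 > 0  ⇒  inside

inside=yes margin=3150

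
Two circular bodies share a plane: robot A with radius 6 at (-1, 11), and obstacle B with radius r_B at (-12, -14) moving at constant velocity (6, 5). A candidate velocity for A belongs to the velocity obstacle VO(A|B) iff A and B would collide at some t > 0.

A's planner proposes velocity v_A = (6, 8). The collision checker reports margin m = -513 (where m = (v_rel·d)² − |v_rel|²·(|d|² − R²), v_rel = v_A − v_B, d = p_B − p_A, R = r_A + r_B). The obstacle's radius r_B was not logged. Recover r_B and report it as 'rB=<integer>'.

m = -513
d = (-11, -25);  v_rel = (0, 3),  |v_rel|² = 9
v_rel×d = (0)·(-25) − (3)·(-11) = 33
since m = R²·9 − 33²:  R² = (1089 + -513) / 9 = 64
R = √64 = 8  ⇒  r_B = 8 − 6 = 2

rB=2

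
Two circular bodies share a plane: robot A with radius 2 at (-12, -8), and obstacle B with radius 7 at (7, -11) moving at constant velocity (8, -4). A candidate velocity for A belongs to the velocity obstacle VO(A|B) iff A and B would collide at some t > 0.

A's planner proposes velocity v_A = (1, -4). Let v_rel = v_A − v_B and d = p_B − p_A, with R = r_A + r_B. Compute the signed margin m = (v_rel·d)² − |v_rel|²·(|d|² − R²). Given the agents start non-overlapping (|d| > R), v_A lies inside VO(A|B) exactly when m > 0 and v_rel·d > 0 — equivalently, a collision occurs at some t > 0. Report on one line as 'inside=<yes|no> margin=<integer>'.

d = (19, -3),  |d|² = 370;  R = 2+7 = 9,  c = 370−9² = 289
v_rel = (-7, 0),  |v_rel|² = 49;  v_rel·d = (-7)·(19) + (0)·(-3) = -133
49·t² + 266·t + 289 = 0  ⇒  m = (-133)² − 49·289 = 3528
m = 3528 > 0,  v_rel·d = -133 < 0  ⇒  outside

inside=no margin=3528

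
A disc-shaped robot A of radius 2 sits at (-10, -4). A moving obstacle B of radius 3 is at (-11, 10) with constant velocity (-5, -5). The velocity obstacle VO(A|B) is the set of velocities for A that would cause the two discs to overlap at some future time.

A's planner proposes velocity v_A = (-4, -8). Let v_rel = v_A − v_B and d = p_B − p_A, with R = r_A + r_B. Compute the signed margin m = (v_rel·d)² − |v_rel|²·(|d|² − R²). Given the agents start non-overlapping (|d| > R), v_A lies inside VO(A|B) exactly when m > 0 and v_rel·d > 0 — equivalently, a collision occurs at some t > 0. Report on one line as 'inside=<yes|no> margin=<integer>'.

d = (-1, 14),  |d|² = 197;  R = 2+3 = 5,  c = 197−5² = 172
v_rel = (1, -3),  |v_rel|² = 10;  v_rel·d = (1)·(-1) + (-3)·(14) = -43
10·t² + 86·t + 172 = 0  ⇒  m = (-43)² − 10·172 = 129
m = 129 > 0,  v_rel·d = -43 < 0  ⇒  outside

inside=no margin=129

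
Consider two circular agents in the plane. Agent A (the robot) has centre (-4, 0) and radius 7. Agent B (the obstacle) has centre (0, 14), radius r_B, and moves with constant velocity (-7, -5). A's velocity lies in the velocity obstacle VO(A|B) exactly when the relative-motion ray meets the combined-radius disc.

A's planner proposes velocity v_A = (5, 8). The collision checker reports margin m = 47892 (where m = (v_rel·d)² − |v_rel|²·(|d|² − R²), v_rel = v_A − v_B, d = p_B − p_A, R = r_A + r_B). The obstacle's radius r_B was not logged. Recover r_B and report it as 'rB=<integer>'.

m = 47892
d = (4, 14);  v_rel = (12, 13),  |v_rel|² = 313
v_rel×d = (12)·(14) − (13)·(4) = 116
since m = R²·313 − 116²:  R² = (13456 + 47892) / 313 = 196
R = √196 = 14  ⇒  r_B = 14 − 7 = 7

rB=7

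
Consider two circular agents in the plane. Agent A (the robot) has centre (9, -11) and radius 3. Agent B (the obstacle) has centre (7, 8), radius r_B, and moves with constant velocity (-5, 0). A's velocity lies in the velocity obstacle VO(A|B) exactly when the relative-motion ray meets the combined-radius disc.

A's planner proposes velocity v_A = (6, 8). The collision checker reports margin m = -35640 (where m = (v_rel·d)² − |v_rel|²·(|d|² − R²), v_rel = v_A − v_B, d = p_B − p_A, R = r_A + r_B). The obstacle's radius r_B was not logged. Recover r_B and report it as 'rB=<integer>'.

m = -35640
d = (-2, 19);  v_rel = (11, 8),  |v_rel|² = 185
v_rel×d = (11)·(19) − (8)·(-2) = 225
since m = R²·185 − 225²:  R² = (50625 + -35640) / 185 = 81
R = √81 = 9  ⇒  r_B = 9 − 3 = 6

rB=6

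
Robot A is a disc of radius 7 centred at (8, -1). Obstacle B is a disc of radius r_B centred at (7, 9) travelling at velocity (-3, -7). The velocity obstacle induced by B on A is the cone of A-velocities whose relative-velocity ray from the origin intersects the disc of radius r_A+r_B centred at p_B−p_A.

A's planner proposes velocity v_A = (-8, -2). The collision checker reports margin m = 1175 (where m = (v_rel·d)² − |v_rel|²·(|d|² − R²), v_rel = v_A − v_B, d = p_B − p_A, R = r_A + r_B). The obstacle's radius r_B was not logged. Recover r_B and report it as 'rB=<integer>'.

m = 1175
d = (-1, 10);  v_rel = (-5, 5),  |v_rel|² = 50
v_rel×d = (-5)·(10) − (5)·(-1) = -45
since m = R²·50 − (-45)²:  R² = (2025 + 1175) / 50 = 64
R = √64 = 8  ⇒  r_B = 8 − 7 = 1

rB=1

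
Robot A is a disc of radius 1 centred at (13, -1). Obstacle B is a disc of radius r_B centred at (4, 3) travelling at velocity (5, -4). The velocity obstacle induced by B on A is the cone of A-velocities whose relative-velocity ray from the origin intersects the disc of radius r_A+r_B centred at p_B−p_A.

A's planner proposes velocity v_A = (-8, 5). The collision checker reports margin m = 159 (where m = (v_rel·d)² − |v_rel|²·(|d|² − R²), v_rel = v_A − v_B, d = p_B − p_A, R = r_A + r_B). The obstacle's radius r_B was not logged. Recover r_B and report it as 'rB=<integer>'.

m = 159
d = (-9, 4);  v_rel = (-13, 9),  |v_rel|² = 250
v_rel×d = (-13)·(4) − (9)·(-9) = 29
since m = R²·250 − 29²:  R² = (841 + 159) / 250 = 4
R = √4 = 2  ⇒  r_B = 2 − 1 = 1

rB=1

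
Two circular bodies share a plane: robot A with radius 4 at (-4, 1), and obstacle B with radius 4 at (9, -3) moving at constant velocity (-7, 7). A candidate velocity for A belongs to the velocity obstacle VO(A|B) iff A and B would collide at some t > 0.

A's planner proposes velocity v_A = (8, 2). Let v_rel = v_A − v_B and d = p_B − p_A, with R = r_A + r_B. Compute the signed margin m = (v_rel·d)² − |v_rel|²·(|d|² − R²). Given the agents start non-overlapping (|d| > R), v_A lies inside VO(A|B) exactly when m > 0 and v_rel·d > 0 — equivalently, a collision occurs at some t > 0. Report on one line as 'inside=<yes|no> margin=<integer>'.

d = (13, -4),  |d|² = 185;  R = 4+4 = 8,  c = 185−8² = 121
v_rel = (15, -5),  |v_rel|² = 250;  v_rel·d = (15)·(13) + (-5)·(-4) = 215
250·t² − 430·t + 121 = 0  ⇒  m = 215² − 250·121 = 15975
m = 15975 > 0,  v_rel·d = 215 > 0  ⇒  inside

inside=yes margin=15975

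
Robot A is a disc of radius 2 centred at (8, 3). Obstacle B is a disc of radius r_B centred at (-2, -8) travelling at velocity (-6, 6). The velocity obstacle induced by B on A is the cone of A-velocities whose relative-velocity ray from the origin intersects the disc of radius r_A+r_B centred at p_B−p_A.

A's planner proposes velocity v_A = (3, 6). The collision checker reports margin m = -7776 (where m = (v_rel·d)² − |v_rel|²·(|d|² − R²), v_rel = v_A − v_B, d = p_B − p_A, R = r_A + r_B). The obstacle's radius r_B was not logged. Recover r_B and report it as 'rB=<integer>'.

m = -7776
d = (-10, -11);  v_rel = (9, 0),  |v_rel|² = 81
v_rel×d = (9)·(-11) − (0)·(-10) = -99
since m = R²·81 − (-99)²:  R² = (9801 + -7776) / 81 = 25
R = √25 = 5  ⇒  r_B = 5 − 2 = 3

rB=3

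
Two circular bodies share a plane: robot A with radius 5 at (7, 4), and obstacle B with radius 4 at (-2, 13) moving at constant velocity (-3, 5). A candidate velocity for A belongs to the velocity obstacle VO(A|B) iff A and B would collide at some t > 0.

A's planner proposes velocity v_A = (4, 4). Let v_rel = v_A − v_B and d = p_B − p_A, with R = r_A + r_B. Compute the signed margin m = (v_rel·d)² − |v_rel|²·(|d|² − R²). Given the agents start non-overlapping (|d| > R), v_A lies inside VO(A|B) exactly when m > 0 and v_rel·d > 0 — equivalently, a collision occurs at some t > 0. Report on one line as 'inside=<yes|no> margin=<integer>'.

d = (-9, 9),  |d|² = 162;  R = 5+4 = 9,  c = 162−9² = 81
v_rel = (7, -1),  |v_rel|² = 50;  v_rel·d = (7)·(-9) + (-1)·(9) = -72
50·t² + 144·t + 81 = 0  ⇒  m = (-72)² − 50·81 = 1134
m = 1134 > 0,  v_rel·d = -72 < 0  ⇒  outside

inside=no margin=1134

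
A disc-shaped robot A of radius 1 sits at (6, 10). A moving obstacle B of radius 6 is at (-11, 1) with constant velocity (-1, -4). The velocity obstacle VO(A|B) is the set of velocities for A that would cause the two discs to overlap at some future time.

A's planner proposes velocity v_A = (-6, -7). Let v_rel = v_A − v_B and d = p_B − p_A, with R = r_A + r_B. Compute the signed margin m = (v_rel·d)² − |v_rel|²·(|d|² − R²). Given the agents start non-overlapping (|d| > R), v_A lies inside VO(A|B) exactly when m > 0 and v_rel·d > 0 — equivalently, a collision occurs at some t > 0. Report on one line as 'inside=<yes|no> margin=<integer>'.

d = (-17, -9),  |d|² = 370;  R = 1+6 = 7,  c = 370−7² = 321
v_rel = (-5, -3),  |v_rel|² = 34;  v_rel·d = (-5)·(-17) + (-3)·(-9) = 112
34·t² − 224·t + 321 = 0  ⇒  m = 112² − 34·321 = 1630
m = 1630 > 0,  v_rel·d = 112 > 0  ⇒  inside

inside=yes margin=1630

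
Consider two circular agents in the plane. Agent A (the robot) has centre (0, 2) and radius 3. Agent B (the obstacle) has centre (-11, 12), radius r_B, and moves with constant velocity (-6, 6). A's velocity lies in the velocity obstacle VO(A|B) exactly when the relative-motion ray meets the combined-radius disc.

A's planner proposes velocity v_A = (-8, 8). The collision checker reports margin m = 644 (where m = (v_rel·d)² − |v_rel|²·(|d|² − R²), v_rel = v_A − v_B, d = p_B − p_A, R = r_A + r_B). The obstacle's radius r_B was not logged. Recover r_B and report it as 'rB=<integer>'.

m = 644
d = (-11, 10);  v_rel = (-2, 2),  |v_rel|² = 8
v_rel×d = (-2)·(10) − (2)·(-11) = 2
since m = R²·8 − 2²:  R² = (4 + 644) / 8 = 81
R = √81 = 9  ⇒  r_B = 9 − 3 = 6

rB=6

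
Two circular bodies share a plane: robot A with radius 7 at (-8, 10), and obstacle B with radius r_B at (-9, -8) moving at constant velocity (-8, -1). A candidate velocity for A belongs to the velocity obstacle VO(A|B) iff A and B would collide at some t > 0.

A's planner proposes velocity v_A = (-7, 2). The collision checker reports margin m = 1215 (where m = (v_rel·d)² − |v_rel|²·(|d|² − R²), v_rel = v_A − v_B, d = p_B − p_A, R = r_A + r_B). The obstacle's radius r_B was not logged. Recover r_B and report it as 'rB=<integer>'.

m = 1215
d = (-1, -18);  v_rel = (1, 3),  |v_rel|² = 10
v_rel×d = (1)·(-18) − (3)·(-1) = -15
since m = R²·10 − (-15)²:  R² = (225 + 1215) / 10 = 144
R = √144 = 12  ⇒  r_B = 12 − 7 = 5

rB=5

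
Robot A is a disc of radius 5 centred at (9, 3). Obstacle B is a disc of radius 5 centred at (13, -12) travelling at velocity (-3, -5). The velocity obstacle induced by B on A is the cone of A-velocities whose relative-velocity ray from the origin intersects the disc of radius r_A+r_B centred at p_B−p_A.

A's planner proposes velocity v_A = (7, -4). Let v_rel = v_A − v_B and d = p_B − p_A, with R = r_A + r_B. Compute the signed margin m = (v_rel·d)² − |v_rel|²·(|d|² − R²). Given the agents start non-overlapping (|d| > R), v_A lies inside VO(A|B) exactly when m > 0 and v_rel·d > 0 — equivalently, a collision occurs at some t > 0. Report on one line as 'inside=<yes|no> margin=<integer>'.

d = (4, -15),  |d|² = 241;  R = 5+5 = 10,  c = 241−10² = 141
v_rel = (10, 1),  |v_rel|² = 101;  v_rel·d = (10)·(4) + (1)·(-15) = 25
101·t² − 50·t + 141 = 0  ⇒  m = 25² − 101·141 = -13616
m = -13616 < 0,  v_rel·d = 25 > 0  ⇒  outside

inside=no margin=-13616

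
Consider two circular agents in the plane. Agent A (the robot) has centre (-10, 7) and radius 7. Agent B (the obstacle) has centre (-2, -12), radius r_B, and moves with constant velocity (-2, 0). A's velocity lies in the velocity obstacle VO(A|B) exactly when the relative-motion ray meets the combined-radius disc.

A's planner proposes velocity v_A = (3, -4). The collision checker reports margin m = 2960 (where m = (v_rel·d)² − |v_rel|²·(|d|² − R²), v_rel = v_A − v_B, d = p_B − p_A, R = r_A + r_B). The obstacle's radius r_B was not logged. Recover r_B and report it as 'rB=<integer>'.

m = 2960
d = (8, -19);  v_rel = (5, -4),  |v_rel|² = 41
v_rel×d = (5)·(-19) − (-4)·(8) = -63
since m = R²·41 − (-63)²:  R² = (3969 + 2960) / 41 = 169
R = √169 = 13  ⇒  r_B = 13 − 7 = 6

rB=6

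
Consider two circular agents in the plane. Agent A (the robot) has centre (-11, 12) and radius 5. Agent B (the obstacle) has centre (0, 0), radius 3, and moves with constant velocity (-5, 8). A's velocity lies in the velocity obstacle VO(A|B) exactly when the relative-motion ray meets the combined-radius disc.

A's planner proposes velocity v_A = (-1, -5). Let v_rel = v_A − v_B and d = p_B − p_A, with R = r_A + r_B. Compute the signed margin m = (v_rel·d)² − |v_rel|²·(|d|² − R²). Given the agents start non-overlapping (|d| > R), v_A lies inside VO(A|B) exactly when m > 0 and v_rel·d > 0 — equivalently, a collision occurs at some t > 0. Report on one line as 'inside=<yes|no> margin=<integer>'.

d = (11, -12),  |d|² = 265;  R = 5+3 = 8,  c = 265−8² = 201
v_rel = (4, -13),  |v_rel|² = 185;  v_rel·d = (4)·(11) + (-13)·(-12) = 200
185·t² − 400·t + 201 = 0  ⇒  m = 200² − 185·201 = 2815
m = 2815 > 0,  v_rel·d = 200 > 0  ⇒  inside

inside=yes margin=2815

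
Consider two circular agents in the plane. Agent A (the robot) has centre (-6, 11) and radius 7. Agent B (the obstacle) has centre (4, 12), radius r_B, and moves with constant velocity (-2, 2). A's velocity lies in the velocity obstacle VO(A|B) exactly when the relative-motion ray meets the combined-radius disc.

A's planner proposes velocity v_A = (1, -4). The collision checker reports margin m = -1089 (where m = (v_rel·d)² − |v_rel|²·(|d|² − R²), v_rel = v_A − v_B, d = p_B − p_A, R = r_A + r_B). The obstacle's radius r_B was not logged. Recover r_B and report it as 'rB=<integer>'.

m = -1089
d = (10, 1);  v_rel = (3, -6),  |v_rel|² = 45
v_rel×d = (3)·(1) − (-6)·(10) = 63
since m = R²·45 − 63²:  R² = (3969 + -1089) / 45 = 64
R = √64 = 8  ⇒  r_B = 8 − 7 = 1

rB=1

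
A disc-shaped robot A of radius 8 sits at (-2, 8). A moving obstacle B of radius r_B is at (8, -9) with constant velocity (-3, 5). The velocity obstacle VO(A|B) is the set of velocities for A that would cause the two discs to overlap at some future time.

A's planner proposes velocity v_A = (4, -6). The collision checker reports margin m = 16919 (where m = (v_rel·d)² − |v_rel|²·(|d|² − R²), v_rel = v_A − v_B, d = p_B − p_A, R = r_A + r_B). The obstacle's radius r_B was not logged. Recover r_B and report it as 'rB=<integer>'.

m = 16919
d = (10, -17);  v_rel = (7, -11),  |v_rel|² = 170
v_rel×d = (7)·(-17) − (-11)·(10) = -9
since m = R²·170 − (-9)²:  R² = (81 + 16919) / 170 = 100
R = √100 = 10  ⇒  r_B = 10 − 8 = 2

rB=2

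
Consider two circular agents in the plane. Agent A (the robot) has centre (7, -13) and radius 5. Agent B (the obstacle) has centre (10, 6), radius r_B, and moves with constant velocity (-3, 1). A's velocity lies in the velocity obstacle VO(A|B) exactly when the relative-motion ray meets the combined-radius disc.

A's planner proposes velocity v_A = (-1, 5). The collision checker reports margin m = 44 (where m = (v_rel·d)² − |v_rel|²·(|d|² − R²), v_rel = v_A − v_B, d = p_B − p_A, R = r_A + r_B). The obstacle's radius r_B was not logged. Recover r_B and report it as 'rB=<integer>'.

m = 44
d = (3, 19);  v_rel = (2, 4),  |v_rel|² = 20
v_rel×d = (2)·(19) − (4)·(3) = 26
since m = R²·20 − 26²:  R² = (676 + 44) / 20 = 36
R = √36 = 6  ⇒  r_B = 6 − 5 = 1

rB=1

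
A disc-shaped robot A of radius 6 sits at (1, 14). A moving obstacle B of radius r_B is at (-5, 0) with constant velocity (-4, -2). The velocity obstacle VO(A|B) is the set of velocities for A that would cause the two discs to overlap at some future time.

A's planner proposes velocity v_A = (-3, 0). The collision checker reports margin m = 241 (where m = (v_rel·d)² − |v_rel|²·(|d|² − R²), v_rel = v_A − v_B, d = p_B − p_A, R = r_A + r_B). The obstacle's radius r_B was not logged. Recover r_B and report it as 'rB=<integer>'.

m = 241
d = (-6, -14);  v_rel = (1, 2),  |v_rel|² = 5
v_rel×d = (1)·(-14) − (2)·(-6) = -2
since m = R²·5 − (-2)²:  R² = (4 + 241) / 5 = 49
R = √49 = 7  ⇒  r_B = 7 − 6 = 1

rB=1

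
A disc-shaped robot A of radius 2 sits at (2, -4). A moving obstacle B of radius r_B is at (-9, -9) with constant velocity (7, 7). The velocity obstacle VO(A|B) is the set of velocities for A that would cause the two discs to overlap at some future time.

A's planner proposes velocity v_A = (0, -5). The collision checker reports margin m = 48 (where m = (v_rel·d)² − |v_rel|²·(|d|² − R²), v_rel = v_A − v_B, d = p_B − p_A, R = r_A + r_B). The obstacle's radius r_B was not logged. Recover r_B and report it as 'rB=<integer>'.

m = 48
d = (-11, -5);  v_rel = (-7, -12),  |v_rel|² = 193
v_rel×d = (-7)·(-5) − (-12)·(-11) = -97
since m = R²·193 − (-97)²:  R² = (9409 + 48) / 193 = 49
R = √49 = 7  ⇒  r_B = 7 − 2 = 5

rB=5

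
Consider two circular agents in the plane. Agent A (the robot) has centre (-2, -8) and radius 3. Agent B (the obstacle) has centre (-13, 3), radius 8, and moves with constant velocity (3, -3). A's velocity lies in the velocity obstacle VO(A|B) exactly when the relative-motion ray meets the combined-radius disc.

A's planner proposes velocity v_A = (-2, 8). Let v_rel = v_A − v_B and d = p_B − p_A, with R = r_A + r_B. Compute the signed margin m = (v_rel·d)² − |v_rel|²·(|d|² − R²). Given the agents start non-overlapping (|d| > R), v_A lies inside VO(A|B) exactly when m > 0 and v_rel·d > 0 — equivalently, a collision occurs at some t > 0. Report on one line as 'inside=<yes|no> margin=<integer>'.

d = (-11, 11),  |d|² = 242;  R = 3+8 = 11,  c = 242−11² = 121
v_rel = (-5, 11),  |v_rel|² = 146;  v_rel·d = (-5)·(-11) + (11)·(11) = 176
146·t² − 352·t + 121 = 0  ⇒  m = 176² − 146·121 = 13310
m = 13310 > 0,  v_rel·d = 176 > 0  ⇒  inside

inside=yes margin=13310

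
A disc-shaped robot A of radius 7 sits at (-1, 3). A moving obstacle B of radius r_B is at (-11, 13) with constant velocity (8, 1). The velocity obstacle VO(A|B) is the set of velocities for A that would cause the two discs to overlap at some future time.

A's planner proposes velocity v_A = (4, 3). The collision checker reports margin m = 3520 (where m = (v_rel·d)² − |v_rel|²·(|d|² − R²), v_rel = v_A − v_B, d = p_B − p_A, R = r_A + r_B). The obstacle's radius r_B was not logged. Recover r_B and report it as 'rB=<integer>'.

m = 3520
d = (-10, 10);  v_rel = (-4, 2),  |v_rel|² = 20
v_rel×d = (-4)·(10) − (2)·(-10) = -20
since m = R²·20 − (-20)²:  R² = (400 + 3520) / 20 = 196
R = √196 = 14  ⇒  r_B = 14 − 7 = 7

rB=7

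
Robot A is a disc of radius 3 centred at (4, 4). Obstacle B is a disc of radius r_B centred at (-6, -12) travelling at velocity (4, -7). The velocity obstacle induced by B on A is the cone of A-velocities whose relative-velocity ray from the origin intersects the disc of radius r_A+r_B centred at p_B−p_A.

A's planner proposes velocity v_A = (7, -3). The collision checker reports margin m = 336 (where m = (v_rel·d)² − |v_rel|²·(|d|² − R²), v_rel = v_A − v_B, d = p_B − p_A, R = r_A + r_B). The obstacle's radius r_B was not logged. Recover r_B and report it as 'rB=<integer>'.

m = 336
d = (-10, -16);  v_rel = (3, 4),  |v_rel|² = 25
v_rel×d = (3)·(-16) − (4)·(-10) = -8
since m = R²·25 − (-8)²:  R² = (64 + 336) / 25 = 16
R = √16 = 4  ⇒  r_B = 4 − 3 = 1

rB=1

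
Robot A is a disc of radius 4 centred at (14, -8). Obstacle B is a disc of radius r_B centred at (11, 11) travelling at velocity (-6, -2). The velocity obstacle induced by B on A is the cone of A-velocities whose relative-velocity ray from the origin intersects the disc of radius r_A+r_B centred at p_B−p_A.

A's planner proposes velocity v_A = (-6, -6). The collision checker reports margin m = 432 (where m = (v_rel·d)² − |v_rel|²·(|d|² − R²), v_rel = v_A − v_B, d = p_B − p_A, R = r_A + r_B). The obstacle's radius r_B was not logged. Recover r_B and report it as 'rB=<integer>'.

m = 432
d = (-3, 19);  v_rel = (0, -4),  |v_rel|² = 16
v_rel×d = (0)·(19) − (-4)·(-3) = -12
since m = R²·16 − (-12)²:  R² = (144 + 432) / 16 = 36
R = √36 = 6  ⇒  r_B = 6 − 4 = 2

rB=2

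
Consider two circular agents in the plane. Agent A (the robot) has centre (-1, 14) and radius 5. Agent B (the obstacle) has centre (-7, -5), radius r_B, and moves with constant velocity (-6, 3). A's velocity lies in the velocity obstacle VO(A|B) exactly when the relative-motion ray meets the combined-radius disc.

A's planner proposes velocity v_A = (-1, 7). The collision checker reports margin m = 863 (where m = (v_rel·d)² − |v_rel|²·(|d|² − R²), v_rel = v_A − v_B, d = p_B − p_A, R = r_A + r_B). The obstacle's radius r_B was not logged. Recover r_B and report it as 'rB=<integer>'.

m = 863
d = (-6, -19);  v_rel = (5, 4),  |v_rel|² = 41
v_rel×d = (5)·(-19) − (4)·(-6) = -71
since m = R²·41 − (-71)²:  R² = (5041 + 863) / 41 = 144
R = √144 = 12  ⇒  r_B = 12 − 5 = 7

rB=7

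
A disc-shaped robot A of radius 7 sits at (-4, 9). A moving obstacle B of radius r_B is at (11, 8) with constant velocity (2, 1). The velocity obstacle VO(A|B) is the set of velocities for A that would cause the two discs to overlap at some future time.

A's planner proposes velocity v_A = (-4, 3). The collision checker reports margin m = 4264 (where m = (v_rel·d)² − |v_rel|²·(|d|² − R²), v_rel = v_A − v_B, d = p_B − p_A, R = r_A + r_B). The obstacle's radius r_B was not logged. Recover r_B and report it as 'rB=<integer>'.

m = 4264
d = (15, -1);  v_rel = (-6, 2),  |v_rel|² = 40
v_rel×d = (-6)·(-1) − (2)·(15) = -24
since m = R²·40 − (-24)²:  R² = (576 + 4264) / 40 = 121
R = √121 = 11  ⇒  r_B = 11 − 7 = 4

rB=4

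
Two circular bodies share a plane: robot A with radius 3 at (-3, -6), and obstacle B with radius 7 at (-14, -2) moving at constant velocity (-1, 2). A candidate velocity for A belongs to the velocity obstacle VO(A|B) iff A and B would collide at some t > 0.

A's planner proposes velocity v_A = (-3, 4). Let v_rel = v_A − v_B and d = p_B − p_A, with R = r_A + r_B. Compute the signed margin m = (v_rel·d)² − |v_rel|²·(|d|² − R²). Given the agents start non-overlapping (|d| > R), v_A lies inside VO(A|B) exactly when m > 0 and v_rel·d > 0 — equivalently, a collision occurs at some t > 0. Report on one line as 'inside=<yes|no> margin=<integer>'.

d = (-11, 4),  |d|² = 137;  R = 3+7 = 10,  c = 137−10² = 37
v_rel = (-2, 2),  |v_rel|² = 8;  v_rel·d = (-2)·(-11) + (2)·(4) = 30
8·t² − 60·t + 37 = 0  ⇒  m = 30² − 8·37 = 604
m = 604 > 0,  v_rel·d = 30 > 0  ⇒  inside

inside=yes margin=604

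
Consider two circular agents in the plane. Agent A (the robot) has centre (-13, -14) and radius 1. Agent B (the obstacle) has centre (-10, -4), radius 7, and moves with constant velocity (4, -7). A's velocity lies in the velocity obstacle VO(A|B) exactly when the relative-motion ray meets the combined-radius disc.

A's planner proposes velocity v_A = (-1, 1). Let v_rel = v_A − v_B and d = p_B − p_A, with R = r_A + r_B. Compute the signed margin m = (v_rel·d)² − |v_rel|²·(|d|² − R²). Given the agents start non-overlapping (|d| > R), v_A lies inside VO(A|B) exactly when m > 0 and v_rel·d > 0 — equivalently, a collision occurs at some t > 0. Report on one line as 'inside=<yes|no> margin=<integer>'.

d = (3, 10),  |d|² = 109;  R = 1+7 = 8,  c = 109−8² = 45
v_rel = (-5, 8),  |v_rel|² = 89;  v_rel·d = (-5)·(3) + (8)·(10) = 65
89·t² − 130·t + 45 = 0  ⇒  m = 65² − 89·45 = 220
m = 220 > 0,  v_rel·d = 65 > 0  ⇒  inside

inside=yes margin=220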